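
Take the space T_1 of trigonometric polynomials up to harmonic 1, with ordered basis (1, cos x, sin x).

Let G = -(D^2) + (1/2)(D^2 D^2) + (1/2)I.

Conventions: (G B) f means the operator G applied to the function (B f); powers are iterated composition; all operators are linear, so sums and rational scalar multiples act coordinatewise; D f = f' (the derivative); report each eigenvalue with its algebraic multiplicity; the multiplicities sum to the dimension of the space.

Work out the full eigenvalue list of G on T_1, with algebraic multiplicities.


image of 1: 1/2
image of cos x: 2cos x
image of sin x: 2sin x
the matrix is diagonal; its diagonal is (1/2, 2, 2)
for a triangular matrix the eigenvalues are the diagonal entries, with algebraic multiplicity their repetition count

λ = 1/2 (multiplicity 1), λ = 2 (multiplicity 2)


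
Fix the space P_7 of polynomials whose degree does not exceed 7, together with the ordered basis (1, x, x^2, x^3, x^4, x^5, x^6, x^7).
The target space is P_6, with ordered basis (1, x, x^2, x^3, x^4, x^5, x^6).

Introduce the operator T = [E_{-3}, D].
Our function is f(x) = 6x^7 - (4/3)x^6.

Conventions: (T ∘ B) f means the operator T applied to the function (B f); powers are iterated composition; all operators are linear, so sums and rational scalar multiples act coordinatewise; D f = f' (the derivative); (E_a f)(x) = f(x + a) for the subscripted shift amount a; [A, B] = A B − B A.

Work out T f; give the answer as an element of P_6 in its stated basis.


D f = 42x^6 - 8x^5
E_{-3} D f = 42x^6 - 764x^5 + 5790x^4 - 23400x^3 + 53190x^2 - 64476x + 32562
E_{-3} f = 6x^7 - (382/3)x^6 + 1158x^5 - 5850x^4 + 17730x^3 - 32238x^2 + 32562x - 14094
D E_{-3} f = 42x^6 - 764x^5 + 5790x^4 - 23400x^3 + 53190x^2 - 64476x + 32562
[E_{-3}, D] f = 0

g(x) = 0


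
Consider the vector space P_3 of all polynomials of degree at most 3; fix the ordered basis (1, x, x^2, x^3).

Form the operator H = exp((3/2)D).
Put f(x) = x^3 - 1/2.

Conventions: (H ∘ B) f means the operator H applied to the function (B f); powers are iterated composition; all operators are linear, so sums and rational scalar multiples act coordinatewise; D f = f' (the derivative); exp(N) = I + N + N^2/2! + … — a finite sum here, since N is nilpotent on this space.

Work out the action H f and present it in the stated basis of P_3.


the image equals g(x) = x^3 + (9/2)x^2 + (27/4)x + 23/8

order-1 term: (9/2)x^2
order-2 term: (27/4)x
order-3 term: 27/8
the series for exp((3/2)D) f terminates at order 3
exp((3/2)D) f = x^3 + (9/2)x^2 + (27/4)x + 23/8


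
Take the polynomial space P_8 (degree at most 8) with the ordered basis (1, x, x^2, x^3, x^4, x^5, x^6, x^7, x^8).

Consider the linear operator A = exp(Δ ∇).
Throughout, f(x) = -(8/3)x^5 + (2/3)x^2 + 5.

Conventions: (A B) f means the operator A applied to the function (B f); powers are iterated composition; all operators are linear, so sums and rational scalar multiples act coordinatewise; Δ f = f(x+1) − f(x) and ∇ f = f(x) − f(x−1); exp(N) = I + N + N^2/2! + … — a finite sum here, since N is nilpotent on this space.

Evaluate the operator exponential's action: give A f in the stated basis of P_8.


the image equals g(x) = -(8/3)x^5 - (160/3)x^3 + (2/3)x^2 - (560/3)x + 19/3

order-1 term: -(160/3)x^3 - (80/3)x + 4/3
order-2 term: -160x
the series for exp(Δ ∇) f terminates at order 2
exp(Δ ∇) f = -(8/3)x^5 - (160/3)x^3 + (2/3)x^2 - (560/3)x + 19/3


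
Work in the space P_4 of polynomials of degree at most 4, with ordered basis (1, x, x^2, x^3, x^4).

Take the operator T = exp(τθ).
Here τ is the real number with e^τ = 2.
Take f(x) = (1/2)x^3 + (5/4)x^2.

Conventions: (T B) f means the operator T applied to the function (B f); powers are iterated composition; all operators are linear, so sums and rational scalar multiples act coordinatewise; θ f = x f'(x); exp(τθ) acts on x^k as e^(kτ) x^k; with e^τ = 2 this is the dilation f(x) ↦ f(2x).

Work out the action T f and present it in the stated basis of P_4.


the image equals g(x) = 4x^3 + 5x^2

exp(τθ) x^k = e^(kτ) x^k; with e^τ = 2 this sends x^k to 2^k x^k
x^2 ↦ 4 x^2
x^3 ↦ 8 x^3
applying this coordinatewise to f: exp(τθ) f = 4x^3 + 5x^2


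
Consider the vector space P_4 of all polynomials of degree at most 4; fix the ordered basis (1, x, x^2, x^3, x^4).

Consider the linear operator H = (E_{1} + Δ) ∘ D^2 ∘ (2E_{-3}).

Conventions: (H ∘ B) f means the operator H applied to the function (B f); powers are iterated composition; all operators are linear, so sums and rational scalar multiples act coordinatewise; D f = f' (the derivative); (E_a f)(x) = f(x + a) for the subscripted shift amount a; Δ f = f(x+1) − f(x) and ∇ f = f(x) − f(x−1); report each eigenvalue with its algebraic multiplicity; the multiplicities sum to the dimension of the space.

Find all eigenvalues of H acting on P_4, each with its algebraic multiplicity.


λ = 0 (multiplicity 5)

image of 1: 0
image of x: 0
image of x^2: 4
image of x^3: 12x - 12
image of x^4: 24x^2 - 48x - 24
the matrix is upper triangular; its diagonal is (0, 0, 0, 0, 0)
for a triangular matrix the eigenvalues are the diagonal entries, with algebraic multiplicity their repetition count


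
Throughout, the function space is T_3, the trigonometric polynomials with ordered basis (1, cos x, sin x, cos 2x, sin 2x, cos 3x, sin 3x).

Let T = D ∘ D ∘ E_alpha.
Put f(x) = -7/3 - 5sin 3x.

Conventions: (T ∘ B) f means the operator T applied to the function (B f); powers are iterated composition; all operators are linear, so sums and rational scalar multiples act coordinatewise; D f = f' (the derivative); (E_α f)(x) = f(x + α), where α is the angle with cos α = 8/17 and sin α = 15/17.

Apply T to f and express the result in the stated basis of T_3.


E_alpha f = -7/3 + (2475/4913)cos 3x + (24440/4913)sin 3x
D E_alpha f = (73320/4913)cos 3x - (7425/4913)sin 3x
D D E_alpha f = -(22275/4913)cos 3x - (219960/4913)sin 3x

g(x) = -(22275/4913)cos 3x - (219960/4913)sin 3x


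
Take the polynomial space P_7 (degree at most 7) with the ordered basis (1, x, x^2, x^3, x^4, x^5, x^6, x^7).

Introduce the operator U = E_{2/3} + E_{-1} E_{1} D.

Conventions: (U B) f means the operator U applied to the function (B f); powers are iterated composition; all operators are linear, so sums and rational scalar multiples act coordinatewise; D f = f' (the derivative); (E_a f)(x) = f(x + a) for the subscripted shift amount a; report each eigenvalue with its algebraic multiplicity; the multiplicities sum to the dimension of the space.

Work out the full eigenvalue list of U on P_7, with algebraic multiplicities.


λ = 1 (multiplicity 8)

image of 1: 1
image of x: x + 5/3
image of x^2: x^2 + (10/3)x + 4/9
image of x^3: x^3 + 5x^2 + (4/3)x + 8/27
image of x^4: x^4 + (20/3)x^3 + (8/3)x^2 + (32/27)x + 16/81
image of x^5: x^5 + (25/3)x^4 + (40/9)x^3 + (80/27)x^2 + (80/81)x + 32/243
image of x^6: x^6 + 10x^5 + (20/3)x^4 + (160/27)x^3 + (80/27)x^2 + (64/81)x + 64/729
image of x^7: x^7 + (35/3)x^6 + (28/3)x^5 + (280/27)x^4 + (560/81)x^3 + (224/81)x^2 + (448/729)x + 128/2187
the matrix is upper triangular; its diagonal is (1, 1, 1, 1, 1, 1, 1, 1)
for a triangular matrix the eigenvalues are the diagonal entries, with algebraic multiplicity their repetition count


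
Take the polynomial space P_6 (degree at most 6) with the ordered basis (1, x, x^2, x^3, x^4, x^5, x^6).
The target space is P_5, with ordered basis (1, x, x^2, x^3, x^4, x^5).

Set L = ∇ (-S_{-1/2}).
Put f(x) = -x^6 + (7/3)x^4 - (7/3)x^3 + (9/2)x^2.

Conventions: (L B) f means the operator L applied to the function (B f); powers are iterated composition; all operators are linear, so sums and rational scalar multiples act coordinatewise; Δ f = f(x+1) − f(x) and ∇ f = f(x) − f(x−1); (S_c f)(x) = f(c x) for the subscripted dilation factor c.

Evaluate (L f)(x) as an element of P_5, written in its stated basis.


S_{-1/2} f = -(1/64)x^6 + (7/48)x^4 + (7/24)x^3 + (9/8)x^2
(-S_{-1/2}) f = (1/64)x^6 - (7/48)x^4 - (7/24)x^3 - (9/8)x^2
∇ (-S_{-1/2}) f = (3/32)x^5 - (15/64)x^4 - (13/48)x^3 - (15/64)x^2 - (179/96)x + 185/192

g(x) = (3/32)x^5 - (15/64)x^4 - (13/48)x^3 - (15/64)x^2 - (179/96)x + 185/192


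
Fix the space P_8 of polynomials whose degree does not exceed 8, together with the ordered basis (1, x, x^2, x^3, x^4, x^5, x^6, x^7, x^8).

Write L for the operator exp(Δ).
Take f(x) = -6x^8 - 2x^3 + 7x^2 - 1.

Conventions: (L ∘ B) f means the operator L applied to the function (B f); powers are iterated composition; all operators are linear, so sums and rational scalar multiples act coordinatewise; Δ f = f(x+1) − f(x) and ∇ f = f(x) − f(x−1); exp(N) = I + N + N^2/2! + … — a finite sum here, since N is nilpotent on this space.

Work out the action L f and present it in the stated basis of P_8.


order-1 term: -48x^7 - 168x^6 - 336x^5 - 420x^4 - 336x^3 - 174x^2 - 40x - 1
order-2 term: -168x^6 - 1008x^5 - 2940x^4 - 5040x^3 - 5208x^2 - 3030x - 761
order-3 term: -336x^5 - 2520x^4 - 8400x^3 - 15120x^2 - 14448x - 5798
order-4 term: -420x^4 - 3360x^3 - 10920x^2 - 16800x - 10206
order-5 term: -336x^3 - 2520x^2 - 6720x - 6300
order-6 term: -168x^2 - 1008x - 1596
order-7 term: -48x - 168
order-8 term: -6
the series for exp(Δ) f terminates at order 8
exp(Δ) f = -6x^8 - 48x^7 - 336x^6 - 1680x^5 - 6300x^4 - 17474x^3 - 34103x^2 - 42094x - 24837

the image equals g(x) = -6x^8 - 48x^7 - 336x^6 - 1680x^5 - 6300x^4 - 17474x^3 - 34103x^2 - 42094x - 24837


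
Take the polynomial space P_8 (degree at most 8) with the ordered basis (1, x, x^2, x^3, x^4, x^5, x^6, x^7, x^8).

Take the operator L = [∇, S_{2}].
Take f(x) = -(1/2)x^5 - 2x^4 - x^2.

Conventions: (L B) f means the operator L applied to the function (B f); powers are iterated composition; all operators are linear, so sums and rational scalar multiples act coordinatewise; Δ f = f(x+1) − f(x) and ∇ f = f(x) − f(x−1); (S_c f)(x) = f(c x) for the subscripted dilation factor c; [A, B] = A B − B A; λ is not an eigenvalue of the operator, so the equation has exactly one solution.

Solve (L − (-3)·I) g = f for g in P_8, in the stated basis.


g(x) = -(1/6)x^5 + (34/9)x^4 - (1448/27)x^3 + (8651/27)x^2 - (67055/81)x + 360661/486

write g with unknown coordinates in the stated basis and equate coefficients in (L − (-3)·I) g = f
solving from the highest basis element down gives g = -(1/6)x^5 + (34/9)x^4 - (1448/27)x^3 + (8651/27)x^2 - (67055/81)x + 360661/486
check: L g = -(40/3)x^4 + (1448/9)x^3 - (8660/9)x^2 + (67055/27)x - 360661/162
so L g − (-3)·g = -(1/2)x^5 - 2x^4 - x^2 = f ✓


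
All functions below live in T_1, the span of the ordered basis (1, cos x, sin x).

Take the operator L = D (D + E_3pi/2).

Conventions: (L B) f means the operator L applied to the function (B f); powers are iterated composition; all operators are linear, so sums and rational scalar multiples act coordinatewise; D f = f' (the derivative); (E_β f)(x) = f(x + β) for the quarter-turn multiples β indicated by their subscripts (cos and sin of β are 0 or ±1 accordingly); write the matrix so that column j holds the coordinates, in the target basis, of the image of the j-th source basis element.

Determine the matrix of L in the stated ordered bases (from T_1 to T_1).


image of 1: 0
image of cos x: 0
image of sin x: 0
each image's coordinates form column j of the matrix

the matrix is [[0, 0, 0]; [0, 0, 0]; [0, 0, 0]] (rows listed top to bottom)


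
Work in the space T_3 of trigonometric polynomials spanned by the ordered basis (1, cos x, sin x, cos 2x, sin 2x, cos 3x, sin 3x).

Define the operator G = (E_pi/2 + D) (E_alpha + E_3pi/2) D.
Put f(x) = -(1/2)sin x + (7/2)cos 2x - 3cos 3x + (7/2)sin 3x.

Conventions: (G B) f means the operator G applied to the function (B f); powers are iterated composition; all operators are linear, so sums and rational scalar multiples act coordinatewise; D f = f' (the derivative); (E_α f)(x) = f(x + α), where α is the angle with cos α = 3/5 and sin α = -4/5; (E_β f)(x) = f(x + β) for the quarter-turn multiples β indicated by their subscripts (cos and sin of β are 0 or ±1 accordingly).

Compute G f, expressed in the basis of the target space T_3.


D f = -(1/2)cos x - 7sin 2x + (21/2)cos 3x + 9sin 3x
E_alpha D f = -(3/10)cos x - (2/5)sin x + (168/25)cos 2x + (49/25)sin 2x - (3249/250)cos 3x - (591/125)sin 3x
E_3pi/2 D f = -(1/2)sin x + 7sin 2x + 9cos 3x - (21/2)sin 3x
(E_alpha + E_3pi/2) D f = -(3/10)cos x - (9/10)sin x + (168/25)cos 2x + (224/25)sin 2x - (999/250)cos 3x - (3807/250)sin 3x
E_pi/2 (E_alpha + E_3pi/2) D f = -(9/10)cos x + (3/10)sin x - (168/25)cos 2x - (224/25)sin 2x + (3807/250)cos 3x - (999/250)sin 3x
D (E_alpha + E_3pi/2) D f = -(9/10)cos x + (3/10)sin x + (448/25)cos 2x - (336/25)sin 2x - (11421/250)cos 3x + (2997/250)sin 3x
(E_pi/2 + D) (E_alpha + E_3pi/2) D f = -(9/5)cos x + (3/5)sin x + (56/5)cos 2x - (112/5)sin 2x - (3807/125)cos 3x + (999/125)sin 3x

the image equals g(x) = -(9/5)cos x + (3/5)sin x + (56/5)cos 2x - (112/5)sin 2x - (3807/125)cos 3x + (999/125)sin 3x


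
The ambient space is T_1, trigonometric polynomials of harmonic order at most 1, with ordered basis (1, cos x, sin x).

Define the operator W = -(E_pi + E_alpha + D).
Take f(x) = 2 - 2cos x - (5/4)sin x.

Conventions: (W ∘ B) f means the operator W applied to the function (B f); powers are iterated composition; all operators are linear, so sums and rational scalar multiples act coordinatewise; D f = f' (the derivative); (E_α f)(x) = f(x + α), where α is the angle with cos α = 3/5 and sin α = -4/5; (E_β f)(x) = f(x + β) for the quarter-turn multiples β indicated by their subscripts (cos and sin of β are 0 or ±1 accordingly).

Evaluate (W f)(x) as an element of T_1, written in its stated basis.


the image equals g(x) = -4 - (11/20)cos x - (9/10)sin x

E_pi f = 2 + 2cos x + (5/4)sin x
E_alpha f = 2 - (1/5)cos x - (47/20)sin x
D f = -(5/4)cos x + 2sin x
(E_pi + E_alpha + D) f = 4 + (11/20)cos x + (9/10)sin x
(-(E_pi + E_alpha + D)) f = -4 - (11/20)cos x - (9/10)sin x


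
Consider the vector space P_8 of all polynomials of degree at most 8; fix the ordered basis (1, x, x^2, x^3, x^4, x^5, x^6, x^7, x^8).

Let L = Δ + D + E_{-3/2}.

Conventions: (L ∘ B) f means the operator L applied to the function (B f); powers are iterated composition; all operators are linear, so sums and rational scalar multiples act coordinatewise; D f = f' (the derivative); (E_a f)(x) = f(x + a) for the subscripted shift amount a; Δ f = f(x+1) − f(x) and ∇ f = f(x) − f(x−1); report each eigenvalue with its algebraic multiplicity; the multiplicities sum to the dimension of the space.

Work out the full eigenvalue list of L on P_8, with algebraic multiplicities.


image of 1: 1
image of x: x + 1/2
image of x^2: x^2 + x + 13/4
image of x^3: x^3 + (3/2)x^2 + (39/4)x - 19/8
image of x^4: x^4 + 2x^3 + (39/2)x^2 - (19/2)x + 97/16
image of x^5: x^5 + (5/2)x^4 + (65/2)x^3 - (95/4)x^2 + (485/16)x - 211/32
image of x^6: x^6 + 3x^5 + (195/4)x^4 - (95/2)x^3 + (1455/16)x^2 - (633/16)x + 793/64
image of x^7: x^7 + (7/2)x^6 + (273/4)x^5 - (665/8)x^4 + (3395/16)x^3 - (4431/32)x^2 + (5551/64)x - 2059/128
image of x^8: x^8 + 4x^7 + 91x^6 - 133x^5 + (3395/8)x^4 - (1477/4)x^3 + (5551/16)x^2 - (2059/16)x + 6817/256
the matrix is upper triangular; its diagonal is (1, 1, 1, 1, 1, 1, 1, 1, 1)
for a triangular matrix the eigenvalues are the diagonal entries, with algebraic multiplicity their repetition count

λ = 1 (multiplicity 9)


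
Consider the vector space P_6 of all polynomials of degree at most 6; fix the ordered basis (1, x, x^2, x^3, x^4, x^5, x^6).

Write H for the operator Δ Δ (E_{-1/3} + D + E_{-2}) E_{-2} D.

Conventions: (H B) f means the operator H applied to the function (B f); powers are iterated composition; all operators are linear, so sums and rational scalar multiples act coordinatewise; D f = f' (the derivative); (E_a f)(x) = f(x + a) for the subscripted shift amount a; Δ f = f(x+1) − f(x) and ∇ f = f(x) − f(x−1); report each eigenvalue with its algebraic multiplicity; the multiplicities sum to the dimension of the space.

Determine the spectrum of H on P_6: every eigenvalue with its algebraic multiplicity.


image of 1: 0
image of x: 0
image of x^2: 0
image of x^3: 12
image of x^4: 48x - 80
image of x^5: 120x^2 - 400x + 1640/3
image of x^6: 240x^3 - 1200x^2 + 3280x - 30280/9
the matrix is upper triangular; its diagonal is (0, 0, 0, 0, 0, 0, 0)
for a triangular matrix the eigenvalues are the diagonal entries, with algebraic multiplicity their repetition count

λ = 0 (multiplicity 7)


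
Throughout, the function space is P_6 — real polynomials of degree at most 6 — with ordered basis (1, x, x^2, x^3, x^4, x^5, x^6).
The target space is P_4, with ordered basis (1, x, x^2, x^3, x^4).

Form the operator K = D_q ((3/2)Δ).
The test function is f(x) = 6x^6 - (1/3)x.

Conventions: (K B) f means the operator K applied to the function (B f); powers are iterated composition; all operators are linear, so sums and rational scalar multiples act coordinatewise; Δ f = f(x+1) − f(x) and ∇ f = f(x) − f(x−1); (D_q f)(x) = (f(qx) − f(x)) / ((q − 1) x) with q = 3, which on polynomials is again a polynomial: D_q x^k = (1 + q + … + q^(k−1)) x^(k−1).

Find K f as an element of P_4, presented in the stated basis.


the image equals g(x) = 6534x^4 + 5400x^3 + 2340x^2 + 540x + 54

Δ f = 36x^5 + 90x^4 + 120x^3 + 90x^2 + 36x + 17/3
((3/2)Δ) f = 54x^5 + 135x^4 + 180x^3 + 135x^2 + 54x + 17/2
D_q ((3/2)Δ) f = 6534x^4 + 5400x^3 + 2340x^2 + 540x + 54


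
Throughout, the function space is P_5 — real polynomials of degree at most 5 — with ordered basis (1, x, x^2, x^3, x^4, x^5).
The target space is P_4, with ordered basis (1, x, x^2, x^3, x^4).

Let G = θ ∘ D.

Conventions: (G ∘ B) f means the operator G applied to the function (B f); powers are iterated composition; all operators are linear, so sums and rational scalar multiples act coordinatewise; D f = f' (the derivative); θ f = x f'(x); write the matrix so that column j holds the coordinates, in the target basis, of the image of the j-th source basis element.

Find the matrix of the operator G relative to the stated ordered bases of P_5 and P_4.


the matrix is [[0, 0, 0, 0, 0, 0]; [0, 0, 2, 0, 0, 0]; [0, 0, 0, 6, 0, 0]; [0, 0, 0, 0, 12, 0]; [0, 0, 0, 0, 0, 20]] (rows listed top to bottom)

image of 1: 0
image of x: 0
image of x^2: 2x
image of x^3: 6x^2
image of x^4: 12x^3
image of x^5: 20x^4
each image's coordinates form column j of the matrix


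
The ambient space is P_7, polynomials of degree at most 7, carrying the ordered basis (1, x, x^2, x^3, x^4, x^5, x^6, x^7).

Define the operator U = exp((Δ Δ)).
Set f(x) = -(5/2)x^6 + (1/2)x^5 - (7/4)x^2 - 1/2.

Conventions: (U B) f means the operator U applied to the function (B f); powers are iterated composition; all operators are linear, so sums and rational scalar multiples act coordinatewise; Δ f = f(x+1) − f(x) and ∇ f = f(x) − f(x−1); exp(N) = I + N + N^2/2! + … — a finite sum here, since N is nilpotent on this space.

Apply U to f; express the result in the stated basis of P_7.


the result is g(x) = -(5/2)x^6 + (1/2)x^5 - 75x^4 - 290x^3 - (3787/4)x^2 - 2185x - 2334

order-1 term: -75x^4 - 290x^3 - 495x^2 - 415x - 287/2
order-2 term: -450x^2 - 1770x - 1890
order-3 term: -300
the series for exp((Δ Δ)) f terminates at order 3
exp((Δ Δ)) f = -(5/2)x^6 + (1/2)x^5 - 75x^4 - 290x^3 - (3787/4)x^2 - 2185x - 2334


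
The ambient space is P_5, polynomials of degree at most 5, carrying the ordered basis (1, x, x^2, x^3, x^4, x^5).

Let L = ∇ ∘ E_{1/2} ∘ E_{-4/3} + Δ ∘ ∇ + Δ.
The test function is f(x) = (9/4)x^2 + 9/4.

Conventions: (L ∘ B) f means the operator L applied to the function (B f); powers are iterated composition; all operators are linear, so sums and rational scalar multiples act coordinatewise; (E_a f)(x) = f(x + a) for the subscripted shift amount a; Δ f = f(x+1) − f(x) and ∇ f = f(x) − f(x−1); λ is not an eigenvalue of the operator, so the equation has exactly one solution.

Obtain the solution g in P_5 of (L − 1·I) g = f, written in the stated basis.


write g with unknown coordinates in the stated basis and equate coefficients in (L − 1·I) g = f
solving from the highest basis element down gives g = -(9/4)x^2 - 9x - 21
check: L g = -9x - 75/4
so L g − 1·g = (9/4)x^2 + 9/4 = f ✓

g(x) = -(9/4)x^2 - 9x - 21


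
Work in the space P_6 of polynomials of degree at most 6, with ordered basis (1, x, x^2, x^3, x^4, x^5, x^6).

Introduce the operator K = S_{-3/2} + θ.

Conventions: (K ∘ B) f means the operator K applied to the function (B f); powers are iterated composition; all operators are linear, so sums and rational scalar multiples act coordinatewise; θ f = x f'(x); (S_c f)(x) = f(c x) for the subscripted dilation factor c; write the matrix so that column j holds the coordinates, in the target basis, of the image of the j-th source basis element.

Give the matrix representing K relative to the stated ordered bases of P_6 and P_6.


the matrix is [[1, 0, 0, 0, 0, 0, 0]; [0, -1/2, 0, 0, 0, 0, 0]; [0, 0, 17/4, 0, 0, 0, 0]; [0, 0, 0, -3/8, 0, 0, 0]; [0, 0, 0, 0, 145/16, 0, 0]; [0, 0, 0, 0, 0, -83/32, 0]; [0, 0, 0, 0, 0, 0, 1113/64]] (rows listed top to bottom)

image of 1: 1
image of x: -(1/2)x
image of x^2: (17/4)x^2
image of x^3: -(3/8)x^3
image of x^4: (145/16)x^4
image of x^5: -(83/32)x^5
image of x^6: (1113/64)x^6
each image's coordinates form column j of the matrix


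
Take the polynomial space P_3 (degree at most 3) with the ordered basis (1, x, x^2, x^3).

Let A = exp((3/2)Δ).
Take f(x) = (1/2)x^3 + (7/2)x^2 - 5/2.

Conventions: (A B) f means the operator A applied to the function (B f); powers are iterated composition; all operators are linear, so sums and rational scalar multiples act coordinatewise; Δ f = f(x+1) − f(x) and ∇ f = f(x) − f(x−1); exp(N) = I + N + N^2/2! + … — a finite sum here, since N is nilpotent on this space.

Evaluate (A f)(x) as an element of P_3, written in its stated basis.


the image equals g(x) = (1/2)x^3 + (23/4)x^2 + (129/8)x + 263/16

order-1 term: (9/4)x^2 + (51/4)x + 6
order-2 term: (27/8)x + 45/4
order-3 term: 27/16
the series for exp((3/2)Δ) f terminates at order 3
exp((3/2)Δ) f = (1/2)x^3 + (23/4)x^2 + (129/8)x + 263/16


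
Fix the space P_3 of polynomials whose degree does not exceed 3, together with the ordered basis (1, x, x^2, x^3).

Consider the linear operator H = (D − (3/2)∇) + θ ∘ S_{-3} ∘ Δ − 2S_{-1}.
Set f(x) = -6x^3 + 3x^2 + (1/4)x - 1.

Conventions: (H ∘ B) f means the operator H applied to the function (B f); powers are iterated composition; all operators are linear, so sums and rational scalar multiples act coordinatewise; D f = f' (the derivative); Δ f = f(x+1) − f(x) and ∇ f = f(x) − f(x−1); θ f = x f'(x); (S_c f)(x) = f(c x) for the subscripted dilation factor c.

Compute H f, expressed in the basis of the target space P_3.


D f = -18x^2 + 6x + 1/4
∇ f = -18x^2 + 24x - 35/4
(-(3/2)∇) f = 27x^2 - 36x + 105/8
(D − (3/2)∇) f = 9x^2 - 30x + 107/8
Δ f = -18x^2 - 12x - 11/4
S_{-3} Δ f = -162x^2 + 36x - 11/4
θ S_{-3} Δ f = -324x^2 + 36x
S_{-1} f = 6x^3 + 3x^2 - (1/4)x - 1
(-2S_{-1}) f = -12x^3 - 6x^2 + (1/2)x + 2
((D − (3/2)∇) + θ ∘ S_{-3} ∘ Δ − 2S_{-1}) f = -12x^3 - 321x^2 + (13/2)x + 123/8

g(x) = -12x^3 - 321x^2 + (13/2)x + 123/8


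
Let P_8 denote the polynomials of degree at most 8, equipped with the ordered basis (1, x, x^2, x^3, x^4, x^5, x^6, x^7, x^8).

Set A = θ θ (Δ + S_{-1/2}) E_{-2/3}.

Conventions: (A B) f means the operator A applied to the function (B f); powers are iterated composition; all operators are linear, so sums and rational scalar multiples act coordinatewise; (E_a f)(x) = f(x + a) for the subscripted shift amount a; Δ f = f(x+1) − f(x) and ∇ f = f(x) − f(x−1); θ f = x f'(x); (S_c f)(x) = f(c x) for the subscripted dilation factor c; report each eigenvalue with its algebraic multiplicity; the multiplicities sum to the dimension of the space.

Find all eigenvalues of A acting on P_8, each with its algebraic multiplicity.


λ = -9/8 (multiplicity 1), λ = -25/32 (multiplicity 1), λ = -1/2 (multiplicity 1), λ = -49/128 (multiplicity 1), λ = 0 (multiplicity 1), λ = 1/4 (multiplicity 1), λ = 9/16 (multiplicity 1), λ = 1 (multiplicity 2)

image of 1: 0
image of x: -(1/2)x
image of x^2: x^2 + (8/3)x
image of x^3: -(9/8)x^3 + 10x^2 - (5/3)x
image of x^4: x^4 + 39x^3 - (16/3)x^2 + (52/27)x
image of x^5: -(25/32)x^5 + (230/3)x^4 - 35x^3 + (280/27)x^2 - (115/81)x
image of x^6: (9/16)x^6 + (1225/8)x^5 - (220/3)x^4 + (200/3)x^3 - (220/27)x^2 + (98/81)x
image of x^7: -(49/128)x^7 + (1995/8)x^6 - (4375/24)x^5 + (4760/27)x^4 - (595/9)x^3 + (700/81)x^2 - (665/729)x
image of x^8: (1/4)x^8 + (9457/24)x^7 - 329x^6 + (12950/27)x^5 - (15680/81)x^4 + (2072/27)x^3 - (5264/729)x^2 + (1544/2187)x
the matrix is upper triangular; its diagonal is (0, -1/2, 1, -9/8, 1, -25/32, 9/16, -49/128, 1/4)
for a triangular matrix the eigenvalues are the diagonal entries, with algebraic multiplicity their repetition count


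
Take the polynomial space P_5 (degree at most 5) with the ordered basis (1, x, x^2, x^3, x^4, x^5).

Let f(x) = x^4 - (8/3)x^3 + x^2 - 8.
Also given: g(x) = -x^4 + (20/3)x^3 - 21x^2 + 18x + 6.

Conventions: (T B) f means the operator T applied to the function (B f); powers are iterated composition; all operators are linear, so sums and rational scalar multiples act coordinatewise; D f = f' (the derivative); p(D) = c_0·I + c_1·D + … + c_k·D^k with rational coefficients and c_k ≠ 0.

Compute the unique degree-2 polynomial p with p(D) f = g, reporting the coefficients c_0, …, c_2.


D^0 f = x^4 - (8/3)x^3 + x^2 - 8
D^1 f = 4x^3 - 8x^2 + 2x
D^2 f = 12x^2 - 16x + 2
matching coefficients of g against c_0 f + c_1 Df + … from the top degree down determines the c_i
solution: c_0 = -1, c_1 = 1, c_2 = -1

p(D) = -I + D − D^2, i.e. c_0 = -1, c_1 = 1, c_2 = -1


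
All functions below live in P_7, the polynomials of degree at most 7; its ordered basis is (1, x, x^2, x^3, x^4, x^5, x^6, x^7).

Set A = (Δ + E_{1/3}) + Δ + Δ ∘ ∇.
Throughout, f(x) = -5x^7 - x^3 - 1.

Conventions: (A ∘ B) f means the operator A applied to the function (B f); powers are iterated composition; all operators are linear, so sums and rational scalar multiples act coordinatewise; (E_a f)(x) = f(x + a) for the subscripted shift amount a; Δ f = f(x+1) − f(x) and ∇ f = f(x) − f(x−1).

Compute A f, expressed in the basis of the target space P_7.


Δ f = -35x^6 - 105x^5 - 175x^4 - 175x^3 - 108x^2 - 38x - 6
E_{1/3} f = -5x^7 - (35/3)x^6 - (35/3)x^5 - (175/27)x^4 - (256/81)x^3 - (116/81)x^2 - (278/729)x - 2273/2187
(Δ + E_{1/3}) f = -5x^7 - (140/3)x^6 - (350/3)x^5 - (4900/27)x^4 - (14431/81)x^3 - (8864/81)x^2 - (27980/729)x - 15395/2187
Δ f = -35x^6 - 105x^5 - 175x^4 - 175x^3 - 108x^2 - 38x - 6
∇ f = -35x^6 + 105x^5 - 175x^4 + 175x^3 - 108x^2 + 38x - 6
Δ ∇ f = -210x^5 - 350x^3 - 76x
((Δ + E_{1/3}) + Δ + Δ ∘ ∇) f = -5x^7 - (245/3)x^6 - (1295/3)x^5 - (9625/27)x^4 - (56956/81)x^3 - (17612/81)x^2 - (111086/729)x - 28517/2187

g(x) = -5x^7 - (245/3)x^6 - (1295/3)x^5 - (9625/27)x^4 - (56956/81)x^3 - (17612/81)x^2 - (111086/729)x - 28517/2187


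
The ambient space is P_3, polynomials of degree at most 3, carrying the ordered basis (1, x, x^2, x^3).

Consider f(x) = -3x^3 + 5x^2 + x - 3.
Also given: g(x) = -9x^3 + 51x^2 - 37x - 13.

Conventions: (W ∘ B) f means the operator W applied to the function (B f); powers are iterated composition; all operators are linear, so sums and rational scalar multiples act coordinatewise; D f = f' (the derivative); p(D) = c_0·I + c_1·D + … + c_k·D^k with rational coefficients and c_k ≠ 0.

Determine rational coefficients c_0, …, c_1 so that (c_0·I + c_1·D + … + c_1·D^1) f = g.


c_0 = 3, c_1 = -4

D^0 f = -3x^3 + 5x^2 + x - 3
D^1 f = -9x^2 + 10x + 1
matching coefficients of g against c_0 f + c_1 Df + … from the top degree down determines the c_i
solution: c_0 = 3, c_1 = -4


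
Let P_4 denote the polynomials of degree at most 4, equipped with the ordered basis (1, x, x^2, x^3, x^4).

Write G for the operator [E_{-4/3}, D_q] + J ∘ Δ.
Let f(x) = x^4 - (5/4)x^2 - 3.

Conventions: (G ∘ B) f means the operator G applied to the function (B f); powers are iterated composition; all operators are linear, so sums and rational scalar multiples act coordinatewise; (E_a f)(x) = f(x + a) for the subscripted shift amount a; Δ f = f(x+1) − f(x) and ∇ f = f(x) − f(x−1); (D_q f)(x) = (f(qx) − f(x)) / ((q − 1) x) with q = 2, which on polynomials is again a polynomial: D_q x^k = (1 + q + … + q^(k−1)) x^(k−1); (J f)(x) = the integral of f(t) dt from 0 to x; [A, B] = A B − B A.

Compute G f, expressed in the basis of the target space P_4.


the result is g(x) = x^4 + 2x^3 - (263/12)x^2 + (191/4)x - 659/27

D_q f = 15x^3 - (15/4)x
E_{-4/3} D_q f = 15x^3 - 60x^2 + (305/4)x - 275/9
E_{-4/3} f = x^4 - (16/3)x^3 + (113/12)x^2 - (166/27)x - 167/81
D_q E_{-4/3} f = 15x^3 - (112/3)x^2 + (113/4)x - 166/27
[E_{-4/3}, D_q] f = -(68/3)x^2 + 48x - 659/27
Δ f = 4x^3 + 6x^2 + (3/2)x - 1/4
J Δ f = x^4 + 2x^3 + (3/4)x^2 - (1/4)x
([E_{-4/3}, D_q] + J ∘ Δ) f = x^4 + 2x^3 - (263/12)x^2 + (191/4)x - 659/27


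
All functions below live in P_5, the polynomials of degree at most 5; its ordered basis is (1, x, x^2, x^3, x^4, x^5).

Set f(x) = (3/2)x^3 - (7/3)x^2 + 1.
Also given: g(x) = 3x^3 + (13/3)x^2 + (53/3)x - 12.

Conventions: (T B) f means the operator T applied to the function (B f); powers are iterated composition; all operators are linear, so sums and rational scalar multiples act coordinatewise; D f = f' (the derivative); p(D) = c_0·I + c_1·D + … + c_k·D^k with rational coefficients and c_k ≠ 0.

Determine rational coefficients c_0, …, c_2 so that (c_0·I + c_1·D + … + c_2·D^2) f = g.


c_0 = 2, c_1 = 2, c_2 = 3

D^0 f = (3/2)x^3 - (7/3)x^2 + 1
D^1 f = (9/2)x^2 - (14/3)x
D^2 f = 9x - 14/3
matching coefficients of g against c_0 f + c_1 Df + … from the top degree down determines the c_i
solution: c_0 = 2, c_1 = 2, c_2 = 3


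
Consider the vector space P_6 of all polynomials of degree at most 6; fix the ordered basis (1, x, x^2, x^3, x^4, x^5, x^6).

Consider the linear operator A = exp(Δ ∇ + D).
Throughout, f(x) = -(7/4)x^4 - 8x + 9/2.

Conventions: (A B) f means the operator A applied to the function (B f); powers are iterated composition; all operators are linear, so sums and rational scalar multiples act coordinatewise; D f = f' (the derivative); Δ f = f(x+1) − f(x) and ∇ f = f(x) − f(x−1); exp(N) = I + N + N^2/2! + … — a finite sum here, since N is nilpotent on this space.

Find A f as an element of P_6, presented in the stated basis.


order-1 term: -7x^3 - 21x^2 - 23/2
order-2 term: -(21/2)x^2 - 42x - 21
order-3 term: -7x - 21
order-4 term: -7/4
the series for exp(Δ ∇ + D) f terminates at order 4
exp(Δ ∇ + D) f = -(7/4)x^4 - 7x^3 - (63/2)x^2 - 57x - 203/4

the result is g(x) = -(7/4)x^4 - 7x^3 - (63/2)x^2 - 57x - 203/4


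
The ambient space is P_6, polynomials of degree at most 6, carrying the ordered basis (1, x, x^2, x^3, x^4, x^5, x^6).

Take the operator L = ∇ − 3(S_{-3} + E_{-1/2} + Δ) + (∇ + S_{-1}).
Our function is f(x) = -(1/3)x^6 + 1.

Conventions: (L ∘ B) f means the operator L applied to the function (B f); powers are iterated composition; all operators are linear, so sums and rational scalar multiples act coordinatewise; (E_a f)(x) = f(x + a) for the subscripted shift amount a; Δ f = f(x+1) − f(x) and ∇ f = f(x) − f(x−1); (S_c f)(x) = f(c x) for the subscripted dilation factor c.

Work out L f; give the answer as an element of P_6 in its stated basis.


∇ f = -2x^5 + 5x^4 - (20/3)x^3 + 5x^2 - 2x + 1/3
S_{-3} f = -243x^6 + 1
E_{-1/2} f = -(1/3)x^6 + x^5 - (5/4)x^4 + (5/6)x^3 - (5/16)x^2 + (1/16)x + 191/192
Δ f = -2x^5 - 5x^4 - (20/3)x^3 - 5x^2 - 2x - 1/3
(S_{-3} + E_{-1/2} + Δ) f = -(730/3)x^6 - x^5 - (25/4)x^4 - (35/6)x^3 - (85/16)x^2 - (31/16)x + 319/192
(-3(S_{-3} + E_{-1/2} + Δ)) f = 730x^6 + 3x^5 + (75/4)x^4 + (35/2)x^3 + (255/16)x^2 + (93/16)x - 319/64
∇ f = -2x^5 + 5x^4 - (20/3)x^3 + 5x^2 - 2x + 1/3
S_{-1} f = -(1/3)x^6 + 1
(∇ + S_{-1}) f = -(1/3)x^6 - 2x^5 + 5x^4 - (20/3)x^3 + 5x^2 - 2x + 4/3
(∇ − 3(S_{-3} + E_{-1/2} + Δ) + (∇ + S_{-1})) f = (2189/3)x^6 - x^5 + (115/4)x^4 + (25/6)x^3 + (415/16)x^2 + (29/16)x - 637/192

g(x) = (2189/3)x^6 - x^5 + (115/4)x^4 + (25/6)x^3 + (415/16)x^2 + (29/16)x - 637/192


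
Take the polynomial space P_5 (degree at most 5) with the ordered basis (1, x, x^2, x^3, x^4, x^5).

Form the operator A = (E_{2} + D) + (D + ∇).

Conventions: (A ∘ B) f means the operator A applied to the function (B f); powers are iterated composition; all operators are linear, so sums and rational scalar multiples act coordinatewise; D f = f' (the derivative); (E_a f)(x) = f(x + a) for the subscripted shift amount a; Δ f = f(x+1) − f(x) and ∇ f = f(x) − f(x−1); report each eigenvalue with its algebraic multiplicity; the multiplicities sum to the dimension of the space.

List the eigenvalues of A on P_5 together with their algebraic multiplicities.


λ = 1 (multiplicity 6)

image of 1: 1
image of x: x + 5
image of x^2: x^2 + 10x + 3
image of x^3: x^3 + 15x^2 + 9x + 9
image of x^4: x^4 + 20x^3 + 18x^2 + 36x + 15
image of x^5: x^5 + 25x^4 + 30x^3 + 90x^2 + 75x + 33
the matrix is upper triangular; its diagonal is (1, 1, 1, 1, 1, 1)
for a triangular matrix the eigenvalues are the diagonal entries, with algebraic multiplicity their repetition count


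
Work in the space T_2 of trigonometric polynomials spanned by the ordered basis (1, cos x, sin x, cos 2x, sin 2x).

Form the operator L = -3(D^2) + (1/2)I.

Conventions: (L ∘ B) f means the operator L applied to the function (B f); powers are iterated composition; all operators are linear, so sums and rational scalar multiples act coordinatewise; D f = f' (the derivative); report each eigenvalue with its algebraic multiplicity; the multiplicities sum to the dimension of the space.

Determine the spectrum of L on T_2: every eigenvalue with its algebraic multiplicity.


image of 1: 1/2
image of cos x: (7/2)cos x
image of sin x: (7/2)sin x
image of cos 2x: (25/2)cos 2x
image of sin 2x: (25/2)sin 2x
the matrix is diagonal; its diagonal is (1/2, 7/2, 7/2, 25/2, 25/2)
for a triangular matrix the eigenvalues are the diagonal entries, with algebraic multiplicity their repetition count

λ = 1/2 (multiplicity 1), λ = 7/2 (multiplicity 2), λ = 25/2 (multiplicity 2)


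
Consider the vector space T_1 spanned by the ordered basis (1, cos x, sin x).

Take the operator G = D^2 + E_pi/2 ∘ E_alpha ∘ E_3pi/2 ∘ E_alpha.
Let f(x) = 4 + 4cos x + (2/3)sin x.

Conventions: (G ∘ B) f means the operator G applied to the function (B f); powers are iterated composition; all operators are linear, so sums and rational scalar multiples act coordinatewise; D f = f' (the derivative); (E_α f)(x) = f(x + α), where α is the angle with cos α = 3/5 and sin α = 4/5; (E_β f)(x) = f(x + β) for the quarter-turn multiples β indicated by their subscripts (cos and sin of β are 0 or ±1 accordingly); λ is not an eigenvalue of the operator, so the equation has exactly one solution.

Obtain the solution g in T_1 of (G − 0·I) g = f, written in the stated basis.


write g with unknown coordinates in the stated basis and equate coefficients in (G − 0·I) g = f
solving from the highest basis element down gives g = 4 - (9/4)cos x + (7/6)sin x
check: G g = 4 + 4cos x + (2/3)sin x
so G g − 0·g = 4 + 4cos x + (2/3)sin x = f ✓

g(x) = 4 - (9/4)cos x + (7/6)sin x


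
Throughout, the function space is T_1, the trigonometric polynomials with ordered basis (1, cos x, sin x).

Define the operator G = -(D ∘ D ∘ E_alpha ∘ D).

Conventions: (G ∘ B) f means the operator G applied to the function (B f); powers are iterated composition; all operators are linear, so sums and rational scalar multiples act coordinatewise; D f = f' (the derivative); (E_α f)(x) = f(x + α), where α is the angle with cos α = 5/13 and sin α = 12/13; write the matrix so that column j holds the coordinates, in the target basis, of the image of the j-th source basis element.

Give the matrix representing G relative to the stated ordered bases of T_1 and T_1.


image of 1: 0
image of cos x: -(12/13)cos x - (5/13)sin x
image of sin x: (5/13)cos x - (12/13)sin x
each image's coordinates form column j of the matrix

the matrix is [[0, 0, 0]; [0, -12/13, 5/13]; [0, -5/13, -12/13]] (rows listed top to bottom)


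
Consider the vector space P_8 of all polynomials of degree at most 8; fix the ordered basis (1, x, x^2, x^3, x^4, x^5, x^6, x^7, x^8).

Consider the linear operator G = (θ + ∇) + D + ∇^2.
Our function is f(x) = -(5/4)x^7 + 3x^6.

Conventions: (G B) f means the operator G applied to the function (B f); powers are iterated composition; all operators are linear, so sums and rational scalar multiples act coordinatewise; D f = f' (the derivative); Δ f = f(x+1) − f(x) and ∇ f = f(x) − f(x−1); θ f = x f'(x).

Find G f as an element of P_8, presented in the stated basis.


the result is g(x) = -(35/4)x^7 + (1/2)x^6 + (39/4)x^5 + (1055/4)x^4 - (3475/4)x^3 + (5385/4)x^2 - (4223/4)x + 1357/4

θ f = -(35/4)x^7 + 18x^6
∇ f = -(35/4)x^6 + (177/4)x^5 - (355/4)x^4 + (415/4)x^3 - (285/4)x^2 + (107/4)x - 17/4
(θ + ∇) f = -(35/4)x^7 + (37/4)x^6 + (177/4)x^5 - (355/4)x^4 + (415/4)x^3 - (285/4)x^2 + (107/4)x - 17/4
D f = -(35/4)x^6 + 18x^5
∇ f = -(35/4)x^6 + (177/4)x^5 - (355/4)x^4 + (415/4)x^3 - (285/4)x^2 + (107/4)x - 17/4
∇ ∇ f = -(105/2)x^5 + (705/2)x^4 - (1945/2)x^3 + (2835/2)x^2 - (2165/2)x + 687/2
((θ + ∇) + D + ∇^2) f = -(35/4)x^7 + (1/2)x^6 + (39/4)x^5 + (1055/4)x^4 - (3475/4)x^3 + (5385/4)x^2 - (4223/4)x + 1357/4


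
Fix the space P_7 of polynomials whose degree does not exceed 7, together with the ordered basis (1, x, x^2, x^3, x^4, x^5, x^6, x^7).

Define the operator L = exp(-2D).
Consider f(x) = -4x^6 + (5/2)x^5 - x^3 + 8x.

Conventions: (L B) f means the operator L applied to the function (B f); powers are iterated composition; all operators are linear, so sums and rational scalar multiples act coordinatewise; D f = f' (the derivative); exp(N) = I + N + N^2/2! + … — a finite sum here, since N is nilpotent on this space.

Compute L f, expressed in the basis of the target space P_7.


the result is g(x) = -4x^6 + (101/2)x^5 - 265x^4 + 739x^3 - 1154x^2 + 964x - 344

order-1 term: 48x^5 - 25x^4 + 6x^2 - 16
order-2 term: -240x^4 + 100x^3 - 12x
order-3 term: 640x^3 - 200x^2 + 8
order-4 term: -960x^2 + 200x
order-5 term: 768x - 80
order-6 term: -256
the series for exp(-2D) f terminates at order 6
exp(-2D) f = -4x^6 + (101/2)x^5 - 265x^4 + 739x^3 - 1154x^2 + 964x - 344


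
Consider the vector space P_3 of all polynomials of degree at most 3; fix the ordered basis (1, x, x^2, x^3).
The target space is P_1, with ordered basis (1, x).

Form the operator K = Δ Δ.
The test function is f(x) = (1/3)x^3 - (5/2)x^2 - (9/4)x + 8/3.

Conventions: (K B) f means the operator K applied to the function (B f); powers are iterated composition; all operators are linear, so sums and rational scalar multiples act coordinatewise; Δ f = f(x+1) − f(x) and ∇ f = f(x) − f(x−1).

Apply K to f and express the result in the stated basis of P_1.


the result is g(x) = 2x - 3

Δ f = x^2 - 4x - 53/12
Δ Δ f = 2x - 3


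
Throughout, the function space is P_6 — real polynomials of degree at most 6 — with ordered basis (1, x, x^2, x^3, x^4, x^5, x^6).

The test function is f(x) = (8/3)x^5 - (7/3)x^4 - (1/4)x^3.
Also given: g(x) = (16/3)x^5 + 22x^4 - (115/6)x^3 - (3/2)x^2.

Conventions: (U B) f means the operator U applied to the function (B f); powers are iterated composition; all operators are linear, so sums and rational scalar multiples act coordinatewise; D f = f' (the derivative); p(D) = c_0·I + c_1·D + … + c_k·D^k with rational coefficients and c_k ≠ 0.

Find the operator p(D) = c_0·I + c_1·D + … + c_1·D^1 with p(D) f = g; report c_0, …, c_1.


D^0 f = (8/3)x^5 - (7/3)x^4 - (1/4)x^3
D^1 f = (40/3)x^4 - (28/3)x^3 - (3/4)x^2
matching coefficients of g against c_0 f + c_1 Df + … from the top degree down determines the c_i
solution: c_0 = 2, c_1 = 2

p(D) = 2·I + 2·D, i.e. c_0 = 2, c_1 = 2
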